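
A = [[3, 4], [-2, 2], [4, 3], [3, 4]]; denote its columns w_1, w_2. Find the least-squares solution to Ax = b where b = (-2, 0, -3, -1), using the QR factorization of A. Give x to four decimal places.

w_1 = (3, -2, 4, 3); ‖w_1‖ = 6.1644, so q_1 = (0.4867, -0.3244, 0.6489, 0.4867).
q_1·w_2 = 0.4867·4 + (-0.3244)·2 + 0.6489·3 + 0.4867·4 = 5.1911.
u_2 = w_2 − 5.1911·q_1 = (1.4737, 3.6842, -0.3684, 1.4737).
‖u_2‖ = 4.2488, so q_2 = (0.3468, 0.8671, -0.0867, 0.3468).
Qᵀb = (-3.4066, -0.7804).
Back-substitute: x_2 = -0.7804/4.2488 = -0.1837.
x_1 = (-3.4066 − 5.1911·(-0.1837))/6.1644 = -0.3980.

x = (-0.3980, -0.1837)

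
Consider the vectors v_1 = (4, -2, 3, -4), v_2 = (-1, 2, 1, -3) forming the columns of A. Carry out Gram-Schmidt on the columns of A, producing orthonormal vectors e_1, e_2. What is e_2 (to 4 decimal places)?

v_1 = (4, -2, 3, -4); ‖v_1‖ = 6.7082, so e_1 = (0.5963, -0.2981, 0.4472, -0.5963).
e_1·v_2 = 0.5963·(-1) + (-0.2981)·2 + 0.4472·1 + (-0.5963)·(-3) = 1.0435.
u_2 = v_2 − 1.0435·e_1 = (-1.6222, 2.3111, 0.5333, -2.3778).
‖u_2‖ = 3.7298, so e_2 = (-0.4349, 0.6196, 0.1430, -0.6375).

e_2 = (-0.4349, 0.6196, 0.1430, -0.6375)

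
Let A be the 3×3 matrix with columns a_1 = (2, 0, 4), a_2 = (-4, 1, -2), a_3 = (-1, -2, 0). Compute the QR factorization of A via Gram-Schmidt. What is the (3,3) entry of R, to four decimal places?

r_{33} = 2.1864

a_1 = (2, 0, 4); ‖a_1‖ = 4.4721, so e_1 = (0.4472, 0.0000, 0.8944).
e_1·a_2 = 0.4472·(-4) + 0.0000·1 + 0.8944·(-2) = -3.5777.
u_2 = a_2 + 3.5777·e_1 = (-2.4000, 1.0000, 1.2000).
‖u_2‖ = 2.8636, so e_2 = (-0.8381, 0.3492, 0.4191).
e_1·a_3 = 0.4472·(-1) + 0.0000·(-2) + 0.8944·0 = -0.4472; e_2·a_3 = (-0.8381)·(-1) + 0.3492·(-2) + 0.4191·0 = 0.1397.
u_3 = a_3 + 0.4472·e_1 − 0.1397·e_2 = (-0.6829, -2.0488, 0.3415).
r_{33} = ‖u_3‖ = 2.1864.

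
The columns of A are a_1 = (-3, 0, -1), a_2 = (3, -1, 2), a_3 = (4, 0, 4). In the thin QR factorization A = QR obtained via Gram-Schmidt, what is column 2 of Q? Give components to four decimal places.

e_2 = (-0.2176, -0.7255, 0.6529)

e_1 = a_1/‖a_1‖ = (-3, 0, -1)/3.1623 = (-0.9487, 0.0000, -0.3162).
r_{12} = e_1·a_2 = -3.4785.
u_2 = a_2 + 3.4785·e_1 = (-0.3000, -1.0000, 0.9000).
‖u_2‖ = 1.3784, so e_2 = (-0.2176, -0.7255, 0.6529).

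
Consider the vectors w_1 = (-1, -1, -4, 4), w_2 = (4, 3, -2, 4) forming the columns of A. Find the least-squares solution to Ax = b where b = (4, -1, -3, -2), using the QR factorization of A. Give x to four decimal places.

x = (-0.1144, 0.2877)

w_1 = (-1, -1, -4, 4); ‖w_1‖ = 5.8310, so e_1 = (-0.1715, -0.1715, -0.6860, 0.6860).
e_1·w_2 = (-0.1715)·4 + (-0.1715)·3 + (-0.6860)·(-2) + 0.6860·4 = 2.9155.
u_2 = w_2 − 2.9155·e_1 = (4.5000, 3.5000, 0.0000, 2.0000).
‖u_2‖ = 6.0415, so e_2 = (0.7448, 0.5793, 0.0000, 0.3310).
Qᵀb = (0.1715, 1.7380).
Back-substitute: x_2 = 1.7380/6.0415 = 0.2877.
x_1 = (0.1715 − 2.9155·0.2877)/5.8310 = -0.1144.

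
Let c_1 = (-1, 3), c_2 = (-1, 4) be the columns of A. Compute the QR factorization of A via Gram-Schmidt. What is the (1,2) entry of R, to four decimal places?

c_1 = (-1, 3); ‖c_1‖ = 3.1623, so e_1 = (-0.3162, 0.9487).
r_{12} = e_1·c_2 = 4.1110.

r_{12} = 4.1110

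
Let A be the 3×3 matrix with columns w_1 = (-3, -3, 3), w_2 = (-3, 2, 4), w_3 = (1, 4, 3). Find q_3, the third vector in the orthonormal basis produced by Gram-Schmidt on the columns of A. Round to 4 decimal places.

w_1 = (-3, -3, 3); ‖w_1‖ = 5.1962, so q_1 = (-0.5774, -0.5774, 0.5774).
q_1·w_2 = (-0.5774)·(-3) + (-0.5774)·2 + 0.5774·4 = 2.8868.
u_2 = w_2 − 2.8868·q_1 = (-1.3333, 3.6667, 2.3333).
‖u_2‖ = 4.5461, so q_2 = (-0.2933, 0.8066, 0.5133).
q_1·w_3 = (-0.5774)·1 + (-0.5774)·4 + 0.5774·3 = -1.1547; q_2·w_3 = (-0.2933)·1 + 0.8066·4 + 0.5133·3 = 4.4727.
u_3 = w_3 + 1.1547·q_1 − 4.4727·q_2 = (1.6452, -0.2742, 1.3710).
‖u_3‖ = 2.1590, so q_3 = (0.7620, -0.1270, 0.6350).

q_3 = (0.7620, -0.1270, 0.6350)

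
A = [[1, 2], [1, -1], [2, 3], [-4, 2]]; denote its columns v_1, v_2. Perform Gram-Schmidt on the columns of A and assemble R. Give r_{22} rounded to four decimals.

r_{22} = 4.2373

q_1 = v_1/‖v_1‖ = (1, 1, 2, -4)/4.6904 = (0.2132, 0.2132, 0.4264, -0.8528).
r_{12} = q_1·v_2 = -0.2132.
u_2 = v_2 + 0.2132·q_1 = (2.0455, -0.9545, 3.0909, 1.8182).
r_{22} = ‖u_2‖ = 4.2373.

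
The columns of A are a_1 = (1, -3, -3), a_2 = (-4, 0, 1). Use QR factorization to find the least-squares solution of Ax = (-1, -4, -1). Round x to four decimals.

a_1 = (1, -3, -3); ‖a_1‖ = 4.3589, so q_1 = (0.2294, -0.6882, -0.6882).
q_1·a_2 = 0.2294·(-4) + (-0.6882)·0 + (-0.6882)·1 = -1.6059.
u_2 = a_2 + 1.6059·q_1 = (-3.6316, -1.1053, -0.1053).
‖u_2‖ = 3.7975, so q_2 = (-0.9563, -0.2910, -0.0277).
Qᵀb = (3.2118, 2.1482).
Back-substitute: x_2 = 2.1482/3.7975 = 0.5657.
x_1 = (3.2118 + 1.6059·0.5657)/4.3589 = 0.9453.

x = (0.9453, 0.5657)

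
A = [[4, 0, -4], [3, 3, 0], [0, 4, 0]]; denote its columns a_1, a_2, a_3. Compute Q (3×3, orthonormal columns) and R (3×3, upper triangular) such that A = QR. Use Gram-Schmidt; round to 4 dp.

e_1 = a_1/‖a_1‖ = (4, 3, 0)/5.0000 = (0.8000, 0.6000, 0.0000).
r_{12} = e_1·a_2 = 1.8000.
u_2 = a_2 − 1.8000·e_1 = (-1.4400, 1.9200, 4.0000).
‖u_2‖ = 4.6648, so e_2 = (-0.3087, 0.4116, 0.8575).
r_{13} = e_1·a_3 = -3.2000; r_{23} = e_2·a_3 = 1.2348.
u_3 = a_3 + 3.2000·e_1 − 1.2348·e_2 = (-1.0588, 1.4118, -1.0588).
‖u_3‖ = 2.0580, so e_3 = (-0.5145, 0.6860, -0.5145).

Q = [[0.8000, -0.3087, -0.5145], [0.6000, 0.4116, 0.6860], [0.0000, 0.8575, -0.5145]], R = [[5.0000, 1.8000, -3.2000], [0.0000, 4.6648, 1.2348], [0.0000, 0.0000, 2.0580]]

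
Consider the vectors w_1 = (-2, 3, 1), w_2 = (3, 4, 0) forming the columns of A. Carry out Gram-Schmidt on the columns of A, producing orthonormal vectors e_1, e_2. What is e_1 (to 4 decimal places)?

e_1 = w_1/‖w_1‖ = (-2, 3, 1)/3.7417 = (-0.5345, 0.8018, 0.2673).

e_1 = (-0.5345, 0.8018, 0.2673)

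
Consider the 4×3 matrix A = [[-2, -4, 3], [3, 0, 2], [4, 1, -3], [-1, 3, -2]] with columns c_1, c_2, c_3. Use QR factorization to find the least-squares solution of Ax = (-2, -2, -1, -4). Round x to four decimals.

x = (-0.0456, -0.4592, -0.3499)

c_1 = (-2, 3, 4, -1); ‖c_1‖ = 5.4772, so e_1 = (-0.3651, 0.5477, 0.7303, -0.1826).
e_1·c_2 = (-0.3651)·(-4) + 0.5477·0 + 0.7303·1 + (-0.1826)·3 = 1.6432.
u_2 = c_2 − 1.6432·e_1 = (-3.4000, -0.9000, -0.2000, 3.3000).
‖u_2‖ = 4.8270, so e_2 = (-0.7044, -0.1865, -0.0414, 0.6837).
e_1·c_3 = (-0.3651)·3 + 0.5477·2 + 0.7303·(-3) + (-0.1826)·(-2) = -1.8257; e_2·c_3 = (-0.7044)·3 + (-0.1865)·2 + (-0.0414)·(-3) + 0.6837·(-2) = -3.7290.
u_3 = c_3 + 1.8257·e_1 + 3.7290·e_2 = (-0.2933, 2.3047, -1.8212, 0.2160).
‖u_3‖ = 2.9599, so e_3 = (-0.0991, 0.7786, -0.6153, 0.0730).
Qᵀb = (-0.3651, -0.9115, -1.0358).
Back-substitute: x_3 = -1.0358/2.9599 = -0.3499.
x_2 = (-0.9115 + 3.7290·(-0.3499))/4.8270 = -0.4592.
x_1 = (-0.3651 − 1.6432·(-0.4592) + 1.8257·(-0.3499))/5.4772 = -0.0456.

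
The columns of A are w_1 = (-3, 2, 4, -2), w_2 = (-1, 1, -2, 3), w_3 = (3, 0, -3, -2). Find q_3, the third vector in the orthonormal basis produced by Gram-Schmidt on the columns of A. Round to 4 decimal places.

q_1 = w_1/‖w_1‖ = (-3, 2, 4, -2)/5.7446 = (-0.5222, 0.3482, 0.6963, -0.3482).
r_{12} = q_1·w_2 = -1.5667.
u_2 = w_2 + 1.5667·q_1 = (-1.8182, 1.5455, -0.9091, 2.4545).
‖u_2‖ = 3.5420, so q_2 = (-0.5133, 0.4363, -0.2567, 0.6930).
r_{13} = q_1·w_3 = -2.9593; r_{23} = q_2·w_3 = -2.1560.
u_3 = w_3 + 2.9593·q_1 + 2.1560·q_2 = (0.3478, 1.9710, -1.4928, -1.5362).
‖u_3‖ = 2.9316, so q_3 = (0.1186, 0.6723, -0.5092, -0.5240).

q_3 = (0.1186, 0.6723, -0.5092, -0.5240)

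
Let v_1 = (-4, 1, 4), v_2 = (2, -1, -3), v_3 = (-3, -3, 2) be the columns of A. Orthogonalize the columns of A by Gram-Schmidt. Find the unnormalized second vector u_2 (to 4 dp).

u_2 = (-0.5455, -0.3636, -0.4545)

v_1 = (-4, 1, 4); ‖v_1‖ = 5.7446, so q_1 = (-0.6963, 0.1741, 0.6963).
q_1·v_2 = (-0.6963)·2 + 0.1741·(-1) + 0.6963·(-3) = -3.6556.
u_2 = v_2 + 3.6556·q_1 = (-0.5455, -0.3636, -0.4545).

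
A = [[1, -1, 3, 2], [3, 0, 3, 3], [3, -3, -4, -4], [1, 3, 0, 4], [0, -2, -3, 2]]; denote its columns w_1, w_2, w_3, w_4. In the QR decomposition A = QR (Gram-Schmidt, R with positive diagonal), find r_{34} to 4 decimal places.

e_1 = w_1/‖w_1‖ = (1, 3, 3, 1, 0)/4.4721 = (0.2236, 0.6708, 0.6708, 0.2236, 0.0000).
r_{12} = e_1·w_2 = -1.5652.
u_2 = w_2 + 1.5652·e_1 = (-0.6500, 1.0500, -1.9500, 3.3500, -2.0000).
‖u_2‖ = 4.5332, so e_2 = (-0.1434, 0.2316, -0.4302, 0.7390, -0.4412).
r_{13} = e_1·w_3 = 0.0000; r_{23} = e_2·w_3 = 3.3089.
u_3 = w_3 + 0.0000·e_1 − 3.3089·e_2 = (3.4745, 2.2336, -2.5766, -2.4453, -1.5401).
‖u_3‖ = 5.6614, so e_3 = (0.6137, 0.3945, -0.4551, -0.4319, -0.2720).
r_{34} = e_3·w_4 = 1.9598.

r_{34} = 1.9598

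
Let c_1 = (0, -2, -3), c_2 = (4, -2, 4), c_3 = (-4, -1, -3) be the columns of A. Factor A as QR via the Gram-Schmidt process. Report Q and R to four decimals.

Q = [[0.0000, 0.7175, -0.6965], [-0.5547, -0.5795, -0.5970], [-0.8321, 0.3864, 0.3980]], R = [[3.6056, -2.2188, 3.0509], [0.0000, 5.5747, -3.4497], [0.0000, 0.0000, 2.1891]]

e_1 = c_1/‖c_1‖ = (0, -2, -3)/3.6056 = (0.0000, -0.5547, -0.8321).
r_{12} = e_1·c_2 = -2.2188.
u_2 = c_2 + 2.2188·e_1 = (4.0000, -3.2308, 2.1538).
‖u_2‖ = 5.5747, so e_2 = (0.7175, -0.5795, 0.3864).
r_{13} = e_1·c_3 = 3.0509; r_{23} = e_2·c_3 = -3.4497.
u_3 = c_3 − 3.0509·e_1 + 3.4497·e_2 = (-1.5248, -1.3069, 0.8713).
‖u_3‖ = 2.1891, so e_3 = (-0.6965, -0.5970, 0.3980).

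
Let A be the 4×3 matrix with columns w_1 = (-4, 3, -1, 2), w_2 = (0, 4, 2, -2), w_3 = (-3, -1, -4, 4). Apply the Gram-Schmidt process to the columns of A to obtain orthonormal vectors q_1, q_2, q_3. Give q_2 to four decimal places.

q_2 = (0.1675, 0.7121, 0.4607, -0.5026)

q_1 = w_1/‖w_1‖ = (-4, 3, -1, 2)/5.4772 = (-0.7303, 0.5477, -0.1826, 0.3651).
r_{12} = q_1·w_2 = 1.0954.
u_2 = w_2 − 1.0954·q_1 = (0.8000, 3.4000, 2.2000, -2.4000).
‖u_2‖ = 4.7749, so q_2 = (0.1675, 0.7121, 0.4607, -0.5026).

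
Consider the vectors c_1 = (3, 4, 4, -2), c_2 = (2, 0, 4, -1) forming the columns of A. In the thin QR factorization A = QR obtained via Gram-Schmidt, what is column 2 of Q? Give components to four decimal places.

e_2 = (0.1397, -0.7450, 0.6519, 0.0233)

e_1 = c_1/‖c_1‖ = (3, 4, 4, -2)/6.7082 = (0.4472, 0.5963, 0.5963, -0.2981).
r_{12} = e_1·c_2 = 3.5777.
u_2 = c_2 − 3.5777·e_1 = (0.4000, -2.1333, 1.8667, 0.0667).
‖u_2‖ = 2.8636, so e_2 = (0.1397, -0.7450, 0.6519, 0.0233).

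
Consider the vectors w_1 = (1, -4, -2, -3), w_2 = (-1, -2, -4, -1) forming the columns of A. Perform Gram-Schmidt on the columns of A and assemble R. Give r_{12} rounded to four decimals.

r_{12} = 3.2863

e_1 = w_1/‖w_1‖ = (1, -4, -2, -3)/5.4772 = (0.1826, -0.7303, -0.3651, -0.5477).
r_{12} = e_1·w_2 = 3.2863.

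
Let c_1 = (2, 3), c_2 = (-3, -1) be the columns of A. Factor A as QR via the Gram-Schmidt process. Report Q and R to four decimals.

Q = [[0.5547, -0.8321], [0.8321, 0.5547]], R = [[3.6056, -2.4962], [0.0000, 1.9415]]

c_1 = (2, 3); ‖c_1‖ = 3.6056, so e_1 = (0.5547, 0.8321).
e_1·c_2 = 0.5547·(-3) + 0.8321·(-1) = -2.4962.
u_2 = c_2 + 2.4962·e_1 = (-1.6154, 1.0769).
‖u_2‖ = 1.9415, so e_2 = (-0.8321, 0.5547).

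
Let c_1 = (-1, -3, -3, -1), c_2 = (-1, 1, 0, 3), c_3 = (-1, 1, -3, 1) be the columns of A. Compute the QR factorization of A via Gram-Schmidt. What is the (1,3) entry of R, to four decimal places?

c_1 = (-1, -3, -3, -1); ‖c_1‖ = 4.4721, so e_1 = (-0.2236, -0.6708, -0.6708, -0.2236).
r_{13} = e_1·c_3 = 1.3416.

r_{13} = 1.3416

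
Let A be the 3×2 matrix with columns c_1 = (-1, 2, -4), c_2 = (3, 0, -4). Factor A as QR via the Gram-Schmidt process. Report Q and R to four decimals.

q_1 = c_1/‖c_1‖ = (-1, 2, -4)/4.5826 = (-0.2182, 0.4364, -0.8729).
r_{12} = q_1·c_2 = 2.8368.
u_2 = c_2 − 2.8368·q_1 = (3.6190, -1.2381, -1.5238).
‖u_2‖ = 4.1173, so q_2 = (0.8790, -0.3007, -0.3701).

Q = [[-0.2182, 0.8790], [0.4364, -0.3007], [-0.8729, -0.3701]], R = [[4.5826, 2.8368], [0.0000, 4.1173]]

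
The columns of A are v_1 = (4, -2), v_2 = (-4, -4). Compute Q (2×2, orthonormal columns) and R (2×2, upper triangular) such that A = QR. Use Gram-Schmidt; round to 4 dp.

Q = [[0.8944, -0.4472], [-0.4472, -0.8944]], R = [[4.4721, -1.7889], [0.0000, 5.3666]]

v_1 = (4, -2); ‖v_1‖ = 4.4721, so e_1 = (0.8944, -0.4472).
e_1·v_2 = 0.8944·(-4) + (-0.4472)·(-4) = -1.7889.
u_2 = v_2 + 1.7889·e_1 = (-2.4000, -4.8000).
‖u_2‖ = 5.3666, so e_2 = (-0.4472, -0.8944).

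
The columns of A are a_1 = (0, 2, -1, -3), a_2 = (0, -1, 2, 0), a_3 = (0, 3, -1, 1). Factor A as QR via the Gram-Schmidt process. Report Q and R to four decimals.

Q = [[0.0000, 0.0000, 0.0000], [0.5345, -0.2182, 0.8165], [-0.2673, 0.8729, 0.4082], [-0.8018, -0.4364, 0.4082]], R = [[3.7417, -1.0690, 1.0690], [0.0000, 1.9640, -1.9640], [0.0000, 0.0000, 2.4495]]

a_1 = (0, 2, -1, -3); ‖a_1‖ = 3.7417, so q_1 = (0.0000, 0.5345, -0.2673, -0.8018).
q_1·a_2 = 0.0000·0 + 0.5345·(-1) + (-0.2673)·2 + (-0.8018)·0 = -1.0690.
u_2 = a_2 + 1.0690·q_1 = (0.0000, -0.4286, 1.7143, -0.8571).
‖u_2‖ = 1.9640, so q_2 = (0.0000, -0.2182, 0.8729, -0.4364).
q_1·a_3 = 0.0000·0 + 0.5345·3 + (-0.2673)·(-1) + (-0.8018)·1 = 1.0690; q_2·a_3 = 0.0000·0 + (-0.2182)·3 + 0.8729·(-1) + (-0.4364)·1 = -1.9640.
u_3 = a_3 − 1.0690·q_1 + 1.9640·q_2 = (0.0000, 2.0000, 1.0000, 1.0000).
‖u_3‖ = 2.4495, so q_3 = (0.0000, 0.8165, 0.4082, 0.4082).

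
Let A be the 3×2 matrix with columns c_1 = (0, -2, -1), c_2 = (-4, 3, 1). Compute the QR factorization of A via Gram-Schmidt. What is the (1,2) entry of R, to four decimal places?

c_1 = (0, -2, -1); ‖c_1‖ = 2.2361, so e_1 = (0.0000, -0.8944, -0.4472).
r_{12} = e_1·c_2 = -3.1305.

r_{12} = -3.1305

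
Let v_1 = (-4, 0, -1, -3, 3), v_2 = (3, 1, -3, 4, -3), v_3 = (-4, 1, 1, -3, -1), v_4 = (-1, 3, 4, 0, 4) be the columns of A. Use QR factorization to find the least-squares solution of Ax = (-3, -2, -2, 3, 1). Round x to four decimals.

e_1 = v_1/‖v_1‖ = (-4, 0, -1, -3, 3)/5.9161 = (-0.6761, 0.0000, -0.1690, -0.5071, 0.5071).
r_{12} = e_1·v_2 = -5.0709.
u_2 = v_2 + 5.0709·e_1 = (-0.4286, 1.0000, -3.8571, 1.4286, -0.4286).
‖u_2‖ = 4.2762, so e_2 = (-0.1002, 0.2339, -0.9020, 0.3341, -0.1002).
r_{13} = e_1·v_3 = 3.5496; r_{23} = e_2·v_3 = -1.1693.
u_3 = v_3 − 3.5496·e_1 + 1.1693·e_2 = (-1.7172, 1.2734, 0.5453, -0.8094, -2.9172).
‖u_3‖ = 3.7460, so e_3 = (-0.4584, 0.3399, 0.1456, -0.2161, -0.7787).
r_{14} = e_1·v_4 = 2.0284; r_{24} = e_2·v_4 = -3.2071; r_{34} = e_3·v_4 = -1.0544.
u_4 = v_4 − 2.0284·e_1 + 3.2071·e_2 + 1.0544·e_3 = (-0.4334, 4.1085, 1.6035, 1.8722, 1.8289).
‖u_4‖ = 5.1467, so e_4 = (-0.0842, 0.7983, 0.3116, 0.3638, 0.3553).
Qᵀb = (1.3522, 2.5390, -1.0227, -0.5204).
Back-substitute: x_4 = -0.5204/5.1467 = -0.1011.
x_3 = (-1.0227 + 1.0544·(-0.1011))/3.7460 = -0.3015.
x_2 = (2.5390 + 1.1693·(-0.3015) + 3.2071·(-0.1011))/4.2762 = 0.4355.
x_1 = (1.3522 + 5.0709·0.4355 − 3.5496·(-0.3015) − 2.0284·(-0.1011))/5.9161 = 0.8174.

x = (0.8174, 0.4355, -0.3015, -0.1011)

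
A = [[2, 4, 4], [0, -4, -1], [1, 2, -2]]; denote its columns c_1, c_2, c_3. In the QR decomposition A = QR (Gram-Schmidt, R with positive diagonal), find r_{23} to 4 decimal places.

e_1 = c_1/‖c_1‖ = (2, 0, 1)/2.2361 = (0.8944, 0.0000, 0.4472).
r_{12} = e_1·c_2 = 4.4721.
u_2 = c_2 − 4.4721·e_1 = (0.0000, -4.0000, 0.0000).
‖u_2‖ = 4.0000, so e_2 = (0.0000, -1.0000, 0.0000).
r_{23} = e_2·c_3 = 1.0000.

r_{23} = 1.0000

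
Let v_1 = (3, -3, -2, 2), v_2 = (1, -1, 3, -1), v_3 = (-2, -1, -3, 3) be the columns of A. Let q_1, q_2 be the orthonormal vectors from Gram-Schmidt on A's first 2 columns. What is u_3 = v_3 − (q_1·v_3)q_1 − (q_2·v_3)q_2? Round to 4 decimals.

u_3 = (-1.7597, -1.2403, 0.6494, 1.4286)

q_1 = v_1/‖v_1‖ = (3, -3, -2, 2)/5.0990 = (0.5883, -0.5883, -0.3922, 0.3922).
r_{12} = q_1·v_2 = -0.3922.
u_2 = v_2 + 0.3922·q_1 = (1.2308, -1.2308, 2.8462, -0.8462).
‖u_2‖ = 3.4418, so q_2 = (0.3576, -0.3576, 0.8269, -0.2458).
r_{13} = q_1·v_3 = 1.7650; r_{23} = q_2·v_3 = -3.5759.
u_3 = v_3 − 1.7650·q_1 + 3.5759·q_2 = (-1.7597, -1.2403, 0.6494, 1.4286).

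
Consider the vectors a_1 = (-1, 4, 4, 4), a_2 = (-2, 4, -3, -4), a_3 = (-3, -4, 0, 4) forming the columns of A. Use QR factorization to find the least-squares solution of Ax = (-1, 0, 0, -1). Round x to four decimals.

a_1 = (-1, 4, 4, 4); ‖a_1‖ = 7.0000, so q_1 = (-0.1429, 0.5714, 0.5714, 0.5714).
q_1·a_2 = (-0.1429)·(-2) + 0.5714·4 + 0.5714·(-3) + 0.5714·(-4) = -1.4286.
u_2 = a_2 + 1.4286·q_1 = (-2.2041, 4.8163, -2.1837, -3.1837).
‖u_2‖ = 6.5543, so q_2 = (-0.3363, 0.7348, -0.3332, -0.4857).
q_1·a_3 = (-0.1429)·(-3) + 0.5714·(-4) + 0.5714·0 + 0.5714·4 = 0.4286; q_2·a_3 = (-0.3363)·(-3) + 0.7348·(-4) + (-0.3332)·0 + (-0.4857)·4 = -3.8734.
u_3 = a_3 − 0.4286·q_1 + 3.8734·q_2 = (-4.2413, -1.3986, -1.5354, 1.8736).
‖u_3‖ = 5.0806, so q_3 = (-0.8348, -0.2753, -0.3022, 0.3688).
Qᵀb = (-0.4286, 0.8220, 0.4660).
Back-substitute: x_3 = 0.4660/5.0806 = 0.0917.
x_2 = (0.8220 + 3.8734·0.0917)/6.5543 = 0.1796.
x_1 = (-0.4286 + 1.4286·0.1796 − 0.4286·0.0917)/7.0000 = -0.0302.

x = (-0.0302, 0.1796, 0.0917)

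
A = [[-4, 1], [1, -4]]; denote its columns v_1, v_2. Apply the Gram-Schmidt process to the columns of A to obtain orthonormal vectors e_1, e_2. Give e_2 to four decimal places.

v_1 = (-4, 1); ‖v_1‖ = 4.1231, so e_1 = (-0.9701, 0.2425).
e_1·v_2 = (-0.9701)·1 + 0.2425·(-4) = -1.9403.
u_2 = v_2 + 1.9403·e_1 = (-0.8824, -3.5294).
‖u_2‖ = 3.6380, so e_2 = (-0.2425, -0.9701).

e_2 = (-0.2425, -0.9701)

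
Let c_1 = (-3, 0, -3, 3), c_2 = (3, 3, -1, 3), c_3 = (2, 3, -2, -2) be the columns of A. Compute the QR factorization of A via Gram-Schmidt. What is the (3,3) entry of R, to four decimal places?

c_1 = (-3, 0, -3, 3); ‖c_1‖ = 5.1962, so e_1 = (-0.5774, 0.0000, -0.5774, 0.5774).
e_1·c_2 = (-0.5774)·3 + 0.0000·3 + (-0.5774)·(-1) + 0.5774·3 = 0.5774.
u_2 = c_2 − 0.5774·e_1 = (3.3333, 3.0000, -0.6667, 2.6667).
‖u_2‖ = 5.2599, so e_2 = (0.6337, 0.5704, -0.1267, 0.5070).
e_1·c_3 = (-0.5774)·2 + 0.0000·3 + (-0.5774)·(-2) + 0.5774·(-2) = -1.1547; e_2·c_3 = 0.6337·2 + 0.5704·3 + (-0.1267)·(-2) + 0.5070·(-2) = 2.2180.
u_3 = c_3 + 1.1547·e_1 − 2.2180·e_2 = (-0.0723, 1.7349, -2.3855, -2.4578).
r_{33} = ‖u_3‖ = 3.8402.

r_{33} = 3.8402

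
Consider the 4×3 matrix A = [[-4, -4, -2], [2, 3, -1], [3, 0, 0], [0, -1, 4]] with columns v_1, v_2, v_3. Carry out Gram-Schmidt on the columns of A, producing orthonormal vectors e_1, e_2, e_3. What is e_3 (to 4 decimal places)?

e_3 = (-0.3592, -0.1977, -0.3471, 0.8435)

e_1 = v_1/‖v_1‖ = (-4, 2, 3, 0)/5.3852 = (-0.7428, 0.3714, 0.5571, 0.0000).
r_{12} = e_1·v_2 = 4.0853.
u_2 = v_2 − 4.0853·e_1 = (-0.9655, 1.4828, -2.2759, -1.0000).
‖u_2‖ = 3.0513, so e_2 = (-0.3164, 0.4859, -0.7459, -0.3277).
r_{13} = e_1·v_3 = 1.1142; r_{23} = e_2·v_3 = -1.1640.
u_3 = v_3 − 1.1142·e_1 + 1.1640·e_2 = (-1.5407, -0.8481, -1.4889, 3.6185).
‖u_3‖ = 4.2900, so e_3 = (-0.3592, -0.1977, -0.3471, 0.8435).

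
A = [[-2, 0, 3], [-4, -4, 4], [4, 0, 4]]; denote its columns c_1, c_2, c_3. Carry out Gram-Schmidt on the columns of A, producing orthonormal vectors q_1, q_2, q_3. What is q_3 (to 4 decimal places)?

q_3 = (0.8944, 0.0000, 0.4472)

q_1 = c_1/‖c_1‖ = (-2, -4, 4)/6.0000 = (-0.3333, -0.6667, 0.6667).
r_{12} = q_1·c_2 = 2.6667.
u_2 = c_2 − 2.6667·q_1 = (0.8889, -2.2222, -1.7778).
‖u_2‖ = 2.9814, so q_2 = (0.2981, -0.7454, -0.5963).
r_{13} = q_1·c_3 = -1.0000; r_{23} = q_2·c_3 = -4.4721.
u_3 = c_3 + 1.0000·q_1 + 4.4721·q_2 = (4.0000, 0.0000, 2.0000).
‖u_3‖ = 4.4721, so q_3 = (0.8944, 0.0000, 0.4472).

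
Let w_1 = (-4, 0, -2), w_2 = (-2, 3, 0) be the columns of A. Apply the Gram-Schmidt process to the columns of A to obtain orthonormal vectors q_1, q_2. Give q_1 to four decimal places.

q_1 = (-0.8944, 0.0000, -0.4472)

w_1 = (-4, 0, -2); ‖w_1‖ = 4.4721, so q_1 = (-0.8944, 0.0000, -0.4472).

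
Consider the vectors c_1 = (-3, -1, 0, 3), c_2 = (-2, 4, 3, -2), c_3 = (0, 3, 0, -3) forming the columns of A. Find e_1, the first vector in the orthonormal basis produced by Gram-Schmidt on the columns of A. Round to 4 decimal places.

e_1 = c_1/‖c_1‖ = (-3, -1, 0, 3)/4.3589 = (-0.6882, -0.2294, 0.0000, 0.6882).

e_1 = (-0.6882, -0.2294, 0.0000, 0.6882)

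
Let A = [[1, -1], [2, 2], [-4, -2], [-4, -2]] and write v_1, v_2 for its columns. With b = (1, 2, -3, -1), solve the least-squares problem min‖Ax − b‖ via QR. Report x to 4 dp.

x = (0.5333, 0.0667)

v_1 = (1, 2, -4, -4); ‖v_1‖ = 6.0828, so e_1 = (0.1644, 0.3288, -0.6576, -0.6576).
e_1·v_2 = 0.1644·(-1) + 0.3288·2 + (-0.6576)·(-2) + (-0.6576)·(-2) = 3.1236.
u_2 = v_2 − 3.1236·e_1 = (-1.5135, 0.9730, 0.0541, 0.0541).
‖u_2‖ = 1.8009, so e_2 = (-0.8404, 0.5403, 0.0300, 0.0300).
Qᵀb = (3.4524, 0.1201).
Back-substitute: x_2 = 0.1201/1.8009 = 0.0667.
x_1 = (3.4524 − 3.1236·0.0667)/6.0828 = 0.5333.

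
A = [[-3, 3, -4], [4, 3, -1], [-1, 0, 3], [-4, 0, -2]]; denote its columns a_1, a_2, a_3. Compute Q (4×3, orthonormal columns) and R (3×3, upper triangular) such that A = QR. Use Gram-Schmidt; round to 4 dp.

Q = [[-0.4629, 0.7622, -0.0563], [0.6172, 0.6436, 0.0563], [-0.1543, 0.0169, 0.9858], [-0.6172, 0.0677, -0.1479]], R = [[6.4807, 0.4629, 2.0059], [0.0000, 4.2173, -3.7769], [0.0000, 0.0000, 3.4221]]

a_1 = (-3, 4, -1, -4); ‖a_1‖ = 6.4807, so q_1 = (-0.4629, 0.6172, -0.1543, -0.6172).
q_1·a_2 = (-0.4629)·3 + 0.6172·3 + (-0.1543)·0 + (-0.6172)·0 = 0.4629.
u_2 = a_2 − 0.4629·q_1 = (3.2143, 2.7143, 0.0714, 0.2857).
‖u_2‖ = 4.2173, so q_2 = (0.7622, 0.6436, 0.0169, 0.0677).
q_1·a_3 = (-0.4629)·(-4) + 0.6172·(-1) + (-0.1543)·3 + (-0.6172)·(-2) = 2.0059; q_2·a_3 = 0.7622·(-4) + 0.6436·(-1) + 0.0169·3 + 0.0677·(-2) = -3.7769.
u_3 = a_3 − 2.0059·q_1 + 3.7769·q_2 = (-0.1928, 0.1928, 3.3735, -0.5060).
‖u_3‖ = 3.4221, so q_3 = (-0.0563, 0.0563, 0.9858, -0.1479).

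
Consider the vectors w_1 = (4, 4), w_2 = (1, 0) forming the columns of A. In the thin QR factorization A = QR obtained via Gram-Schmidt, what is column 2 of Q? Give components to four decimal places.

w_1 = (4, 4); ‖w_1‖ = 5.6569, so e_1 = (0.7071, 0.7071).
e_1·w_2 = 0.7071·1 + 0.7071·0 = 0.7071.
u_2 = w_2 − 0.7071·e_1 = (0.5000, -0.5000).
‖u_2‖ = 0.7071, so e_2 = (0.7071, -0.7071).

e_2 = (0.7071, -0.7071)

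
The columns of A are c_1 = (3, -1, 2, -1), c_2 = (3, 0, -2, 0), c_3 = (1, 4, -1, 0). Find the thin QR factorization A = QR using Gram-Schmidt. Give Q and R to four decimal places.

e_1 = c_1/‖c_1‖ = (3, -1, 2, -1)/3.8730 = (0.7746, -0.2582, 0.5164, -0.2582).
r_{12} = e_1·c_2 = 1.2910.
u_2 = c_2 − 1.2910·e_1 = (2.0000, 0.3333, -2.6667, 0.3333).
‖u_2‖ = 3.3665, so e_2 = (0.5941, 0.0990, -0.7921, 0.0990).
r_{13} = e_1·c_3 = -0.7746; r_{23} = e_2·c_3 = 1.7823.
u_3 = c_3 + 0.7746·e_1 − 1.7823·e_2 = (0.5412, 3.6235, 0.8118, -0.3765).
‖u_3‖ = 3.7714, so e_3 = (0.1435, 0.9608, 0.2152, -0.0998).

Q = [[0.7746, 0.5941, 0.1435], [-0.2582, 0.0990, 0.9608], [0.5164, -0.7921, 0.2152], [-0.2582, 0.0990, -0.0998]], R = [[3.8730, 1.2910, -0.7746], [0.0000, 3.3665, 1.7823], [0.0000, 0.0000, 3.7714]]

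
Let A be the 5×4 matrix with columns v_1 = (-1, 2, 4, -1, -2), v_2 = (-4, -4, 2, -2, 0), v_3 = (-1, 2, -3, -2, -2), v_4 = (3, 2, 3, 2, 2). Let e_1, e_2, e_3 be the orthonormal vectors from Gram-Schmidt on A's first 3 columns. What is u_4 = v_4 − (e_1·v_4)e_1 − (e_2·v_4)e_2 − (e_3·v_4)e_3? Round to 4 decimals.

u_4 = (-0.0619, 0.4426, 0.0952, -0.6662, 0.9970)

e_1 = v_1/‖v_1‖ = (-1, 2, 4, -1, -2)/5.0990 = (-0.1961, 0.3922, 0.7845, -0.1961, -0.3922).
r_{12} = e_1·v_2 = 1.1767.
u_2 = v_2 − 1.1767·e_1 = (-3.7692, -4.4615, 1.0769, -1.7692, 0.4615).
‖u_2‖ = 6.2141, so e_2 = (-0.6066, -0.7180, 0.1733, -0.2847, 0.0743).
r_{13} = e_1·v_3 = -0.1961; r_{23} = e_2·v_3 = -0.9284.
u_3 = v_3 + 0.1961·e_1 + 0.9284·e_2 = (-1.6016, 1.4104, -2.6853, -2.3028, -2.0080).
‖u_3‖ = 4.5934, so e_3 = (-0.3487, 0.3070, -0.5846, -0.5013, -0.4371).
r_{14} = e_1·v_4 = 1.3728; r_{24} = e_2·v_4 = -3.1566; r_{34} = e_3·v_4 = -4.0626.
u_4 = v_4 − 1.3728·e_1 + 3.1566·e_2 + 4.0626·e_3 = (-0.0619, 0.4426, 0.0952, -0.6662, 0.9970).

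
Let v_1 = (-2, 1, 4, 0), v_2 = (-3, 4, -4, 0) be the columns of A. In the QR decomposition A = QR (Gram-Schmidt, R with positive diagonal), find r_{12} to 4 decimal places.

v_1 = (-2, 1, 4, 0); ‖v_1‖ = 4.5826, so e_1 = (-0.4364, 0.2182, 0.8729, 0.0000).
r_{12} = e_1·v_2 = -1.3093.

r_{12} = -1.3093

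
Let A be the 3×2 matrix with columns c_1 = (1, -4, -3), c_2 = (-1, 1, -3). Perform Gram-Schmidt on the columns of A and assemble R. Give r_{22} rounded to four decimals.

r_{22} = 3.2225

c_1 = (1, -4, -3); ‖c_1‖ = 5.0990, so e_1 = (0.1961, -0.7845, -0.5883).
e_1·c_2 = 0.1961·(-1) + (-0.7845)·1 + (-0.5883)·(-3) = 0.7845.
u_2 = c_2 − 0.7845·e_1 = (-1.1538, 1.6154, -2.5385).
r_{22} = ‖u_2‖ = 3.2225.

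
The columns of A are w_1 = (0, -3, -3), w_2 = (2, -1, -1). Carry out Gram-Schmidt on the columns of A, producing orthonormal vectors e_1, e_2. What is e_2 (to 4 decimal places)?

w_1 = (0, -3, -3); ‖w_1‖ = 4.2426, so e_1 = (0.0000, -0.7071, -0.7071).
e_1·w_2 = 0.0000·2 + (-0.7071)·(-1) + (-0.7071)·(-1) = 1.4142.
u_2 = w_2 − 1.4142·e_1 = (2.0000, 0.0000, 0.0000).
‖u_2‖ = 2.0000, so e_2 = (1.0000, 0.0000, 0.0000).

e_2 = (1.0000, 0.0000, 0.0000)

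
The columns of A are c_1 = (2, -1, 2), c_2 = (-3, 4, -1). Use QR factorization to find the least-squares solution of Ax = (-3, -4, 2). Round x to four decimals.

c_1 = (2, -1, 2); ‖c_1‖ = 3.0000, so q_1 = (0.6667, -0.3333, 0.6667).
q_1·c_2 = 0.6667·(-3) + (-0.3333)·4 + 0.6667·(-1) = -4.0000.
u_2 = c_2 + 4.0000·q_1 = (-0.3333, 2.6667, 1.6667).
‖u_2‖ = 3.1623, so q_2 = (-0.1054, 0.8433, 0.5270).
Qᵀb = (0.6667, -2.0028).
Back-substitute: x_2 = -2.0028/3.1623 = -0.6333.
x_1 = (0.6667 + 4.0000·(-0.6333))/3.0000 = -0.6222.

x = (-0.6222, -0.6333)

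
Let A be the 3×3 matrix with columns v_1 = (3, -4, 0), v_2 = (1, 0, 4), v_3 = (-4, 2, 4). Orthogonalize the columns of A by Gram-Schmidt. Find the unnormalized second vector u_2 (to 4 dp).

v_1 = (3, -4, 0); ‖v_1‖ = 5.0000, so q_1 = (0.6000, -0.8000, 0.0000).
q_1·v_2 = 0.6000·1 + (-0.8000)·0 + 0.0000·4 = 0.6000.
u_2 = v_2 − 0.6000·q_1 = (0.6400, 0.4800, 4.0000).

u_2 = (0.6400, 0.4800, 4.0000)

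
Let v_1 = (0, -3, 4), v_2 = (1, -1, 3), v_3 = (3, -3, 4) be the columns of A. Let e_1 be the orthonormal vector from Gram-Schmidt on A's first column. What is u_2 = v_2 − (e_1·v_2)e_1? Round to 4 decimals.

v_1 = (0, -3, 4); ‖v_1‖ = 5.0000, so e_1 = (0.0000, -0.6000, 0.8000).
e_1·v_2 = 0.0000·1 + (-0.6000)·(-1) + 0.8000·3 = 3.0000.
u_2 = v_2 − 3.0000·e_1 = (1.0000, 0.8000, 0.6000).

u_2 = (1.0000, 0.8000, 0.6000)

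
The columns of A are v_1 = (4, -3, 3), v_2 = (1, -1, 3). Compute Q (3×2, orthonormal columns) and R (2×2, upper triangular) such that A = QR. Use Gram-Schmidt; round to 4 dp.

e_1 = v_1/‖v_1‖ = (4, -3, 3)/5.8310 = (0.6860, -0.5145, 0.5145).
r_{12} = e_1·v_2 = 2.7440.
u_2 = v_2 − 2.7440·e_1 = (-0.8824, 0.4118, 1.5882).
‖u_2‖ = 1.8630, so e_2 = (-0.4736, 0.2210, 0.8525).

Q = [[0.6860, -0.4736], [-0.5145, 0.2210], [0.5145, 0.8525]], R = [[5.8310, 2.7440], [0.0000, 1.8630]]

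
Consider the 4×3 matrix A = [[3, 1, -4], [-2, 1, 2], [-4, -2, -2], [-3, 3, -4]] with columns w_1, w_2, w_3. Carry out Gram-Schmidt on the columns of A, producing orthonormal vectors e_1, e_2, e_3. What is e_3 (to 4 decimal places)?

w_1 = (3, -2, -4, -3); ‖w_1‖ = 6.1644, so e_1 = (0.4867, -0.3244, -0.6489, -0.4867).
e_1·w_2 = 0.4867·1 + (-0.3244)·1 + (-0.6489)·(-2) + (-0.4867)·3 = 0.0000.
u_2 = w_2 + 0.0000·e_1 = (1.0000, 1.0000, -2.0000, 3.0000).
‖u_2‖ = 3.8730, so e_2 = (0.2582, 0.2582, -0.5164, 0.7746).
e_1·w_3 = 0.4867·(-4) + (-0.3244)·2 + (-0.6489)·(-2) + (-0.4867)·(-4) = 0.6489; e_2·w_3 = 0.2582·(-4) + 0.2582·2 + (-0.5164)·(-2) + 0.7746·(-4) = -2.5820.
u_3 = w_3 − 0.6489·e_1 + 2.5820·e_2 = (-3.6491, 2.8772, -2.9123, -1.6842).
‖u_3‖ = 5.7369, so e_3 = (-0.6361, 0.5015, -0.5076, -0.2936).

e_3 = (-0.6361, 0.5015, -0.5076, -0.2936)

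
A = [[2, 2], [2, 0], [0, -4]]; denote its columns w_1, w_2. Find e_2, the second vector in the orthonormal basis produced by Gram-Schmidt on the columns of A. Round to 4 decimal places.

e_2 = (0.2357, -0.2357, -0.9428)

e_1 = w_1/‖w_1‖ = (2, 2, 0)/2.8284 = (0.7071, 0.7071, 0.0000).
r_{12} = e_1·w_2 = 1.4142.
u_2 = w_2 − 1.4142·e_1 = (1.0000, -1.0000, -4.0000).
‖u_2‖ = 4.2426, so e_2 = (0.2357, -0.2357, -0.9428).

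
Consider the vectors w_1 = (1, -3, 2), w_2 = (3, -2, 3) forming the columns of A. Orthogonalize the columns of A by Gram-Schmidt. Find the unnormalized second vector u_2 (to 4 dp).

u_2 = (1.9286, 1.2143, 0.8571)

q_1 = w_1/‖w_1‖ = (1, -3, 2)/3.7417 = (0.2673, -0.8018, 0.5345).
r_{12} = q_1·w_2 = 4.0089.
u_2 = w_2 − 4.0089·q_1 = (1.9286, 1.2143, 0.8571).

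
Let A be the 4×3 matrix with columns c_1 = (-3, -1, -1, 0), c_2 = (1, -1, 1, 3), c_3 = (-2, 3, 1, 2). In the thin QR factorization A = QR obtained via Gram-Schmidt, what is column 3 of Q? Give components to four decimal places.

q_3 = (-0.3622, 0.8406, 0.2461, 0.3189)

q_1 = c_1/‖c_1‖ = (-3, -1, -1, 0)/3.3166 = (-0.9045, -0.3015, -0.3015, 0.0000).
r_{12} = q_1·c_2 = -0.9045.
u_2 = c_2 + 0.9045·q_1 = (0.1818, -1.2727, 0.7273, 3.0000).
‖u_2‖ = 3.3439, so q_2 = (0.0544, -0.3806, 0.2175, 0.8971).
r_{13} = q_1·c_3 = 0.6030; r_{23} = q_2·c_3 = 0.7612.
u_3 = c_3 − 0.6030·q_1 − 0.7612·q_2 = (-1.4959, 3.4715, 1.0163, 1.3171).
‖u_3‖ = 4.1300, so q_3 = (-0.3622, 0.8406, 0.2461, 0.3189).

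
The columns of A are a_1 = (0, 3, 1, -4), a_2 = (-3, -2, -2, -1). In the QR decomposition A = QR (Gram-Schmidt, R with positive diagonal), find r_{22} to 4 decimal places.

r_{22} = 4.1695

e_1 = a_1/‖a_1‖ = (0, 3, 1, -4)/5.0990 = (0.0000, 0.5883, 0.1961, -0.7845).
r_{12} = e_1·a_2 = -0.7845.
u_2 = a_2 + 0.7845·e_1 = (-3.0000, -1.5385, -1.8462, -1.6154).
r_{22} = ‖u_2‖ = 4.1695.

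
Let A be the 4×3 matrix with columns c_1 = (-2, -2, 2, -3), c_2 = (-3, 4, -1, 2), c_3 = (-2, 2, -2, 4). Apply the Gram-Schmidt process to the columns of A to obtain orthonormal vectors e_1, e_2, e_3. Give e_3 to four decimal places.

e_1 = c_1/‖c_1‖ = (-2, -2, 2, -3)/4.5826 = (-0.4364, -0.4364, 0.4364, -0.6547).
r_{12} = e_1·c_2 = -2.1822.
u_2 = c_2 + 2.1822·e_1 = (-3.9524, 3.0476, -0.0476, 0.5714).
‖u_2‖ = 5.0238, so e_2 = (-0.7867, 0.6066, -0.0095, 0.1137).
r_{13} = e_1·c_3 = -3.4915; r_{23} = e_2·c_3 = 3.2607.
u_3 = c_3 + 3.4915·e_1 − 3.2607·e_2 = (-0.9585, -1.5019, -0.4453, 1.3434).
‖u_3‖ = 2.2754, so e_3 = (-0.4212, -0.6601, -0.1957, 0.5904).

e_3 = (-0.4212, -0.6601, -0.1957, 0.5904)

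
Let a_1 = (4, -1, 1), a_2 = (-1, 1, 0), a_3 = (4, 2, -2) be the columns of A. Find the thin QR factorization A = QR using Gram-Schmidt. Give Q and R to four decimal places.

a_1 = (4, -1, 1); ‖a_1‖ = 4.2426, so q_1 = (0.9428, -0.2357, 0.2357).
q_1·a_2 = 0.9428·(-1) + (-0.2357)·1 + 0.2357·0 = -1.1785.
u_2 = a_2 + 1.1785·q_1 = (0.1111, 0.7222, 0.2778).
‖u_2‖ = 0.7817, so q_2 = (0.1421, 0.9239, 0.3553).
q_1·a_3 = 0.9428·4 + (-0.2357)·2 + 0.2357·(-2) = 2.8284; q_2·a_3 = 0.1421·4 + 0.9239·2 + 0.3553·(-2) = 1.7056.
u_3 = a_3 − 2.8284·q_1 − 1.7056·q_2 = (1.0909, 1.0909, -3.2727).
‖u_3‖ = 3.6181, so q_3 = (0.3015, 0.3015, -0.9045).

Q = [[0.9428, 0.1421, 0.3015], [-0.2357, 0.9239, 0.3015], [0.2357, 0.3553, -0.9045]], R = [[4.2426, -1.1785, 2.8284], [0.0000, 0.7817, 1.7056], [0.0000, 0.0000, 3.6181]]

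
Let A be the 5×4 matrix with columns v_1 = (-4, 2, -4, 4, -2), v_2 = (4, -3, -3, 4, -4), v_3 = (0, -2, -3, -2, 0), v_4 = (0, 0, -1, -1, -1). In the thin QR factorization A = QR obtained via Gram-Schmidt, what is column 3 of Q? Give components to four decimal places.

v_1 = (-4, 2, -4, 4, -2); ‖v_1‖ = 7.4833, so e_1 = (-0.5345, 0.2673, -0.5345, 0.5345, -0.2673).
e_1·v_2 = (-0.5345)·4 + 0.2673·(-3) + (-0.5345)·(-3) + 0.5345·4 + (-0.2673)·(-4) = 1.8708.
u_2 = v_2 − 1.8708·e_1 = (5.0000, -3.5000, -2.0000, 3.0000, -3.5000).
‖u_2‖ = 7.9057, so e_2 = (0.6325, -0.4427, -0.2530, 0.3795, -0.4427).
e_1·v_3 = (-0.5345)·0 + 0.2673·(-2) + (-0.5345)·(-3) + 0.5345·(-2) + (-0.2673)·0 = 0.0000; e_2·v_3 = 0.6325·0 + (-0.4427)·(-2) + (-0.2530)·(-3) + 0.3795·(-2) + (-0.4427)·0 = 0.8854.
u_3 = v_3 + 0.0000·e_1 − 0.8854·e_2 = (-0.5600, -1.6080, -2.7760, -2.3360, 0.3920).
‖u_3‖ = 4.0269, so e_3 = (-0.1391, -0.3993, -0.6894, -0.5801, 0.0973).

e_3 = (-0.1391, -0.3993, -0.6894, -0.5801, 0.0973)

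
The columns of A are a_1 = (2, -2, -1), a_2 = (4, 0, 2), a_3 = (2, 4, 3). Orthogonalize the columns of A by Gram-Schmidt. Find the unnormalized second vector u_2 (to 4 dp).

a_1 = (2, -2, -1); ‖a_1‖ = 3.0000, so e_1 = (0.6667, -0.6667, -0.3333).
e_1·a_2 = 0.6667·4 + (-0.6667)·0 + (-0.3333)·2 = 2.0000.
u_2 = a_2 − 2.0000·e_1 = (2.6667, 1.3333, 2.6667).

u_2 = (2.6667, 1.3333, 2.6667)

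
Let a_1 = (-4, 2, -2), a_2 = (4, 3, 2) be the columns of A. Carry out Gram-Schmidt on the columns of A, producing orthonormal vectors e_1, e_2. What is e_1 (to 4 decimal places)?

e_1 = (-0.8165, 0.4082, -0.4082)

a_1 = (-4, 2, -2); ‖a_1‖ = 4.8990, so e_1 = (-0.8165, 0.4082, -0.4082).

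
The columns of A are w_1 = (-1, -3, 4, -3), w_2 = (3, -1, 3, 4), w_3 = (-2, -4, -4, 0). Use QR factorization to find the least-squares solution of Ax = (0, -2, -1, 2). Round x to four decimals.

x = (-0.0868, 0.3925, 0.4811)

w_1 = (-1, -3, 4, -3); ‖w_1‖ = 5.9161, so e_1 = (-0.1690, -0.5071, 0.6761, -0.5071).
e_1·w_2 = (-0.1690)·3 + (-0.5071)·(-1) + 0.6761·3 + (-0.5071)·4 = 0.0000.
u_2 = w_2 + 0.0000·e_1 = (3.0000, -1.0000, 3.0000, 4.0000).
‖u_2‖ = 5.9161, so e_2 = (0.5071, -0.1690, 0.5071, 0.6761).
e_1·w_3 = (-0.1690)·(-2) + (-0.5071)·(-4) + 0.6761·(-4) + (-0.5071)·0 = -0.3381; e_2·w_3 = 0.5071·(-2) + (-0.1690)·(-4) + 0.5071·(-4) + 0.6761·0 = -2.3664.
u_3 = w_3 + 0.3381·e_1 + 2.3664·e_2 = (-0.8571, -4.5714, -2.5714, 1.4286).
‖u_3‖ = 5.5032, so e_3 = (-0.1558, -0.8307, -0.4673, 0.2596).
Qᵀb = (-0.6761, 1.1832, 2.6478).
Back-substitute: x_3 = 2.6478/5.5032 = 0.4811.
x_2 = (1.1832 + 2.3664·0.4811)/5.9161 = 0.3925.
x_1 = (-0.6761 + 0.0000·0.3925 + 0.3381·0.4811)/5.9161 = -0.0868.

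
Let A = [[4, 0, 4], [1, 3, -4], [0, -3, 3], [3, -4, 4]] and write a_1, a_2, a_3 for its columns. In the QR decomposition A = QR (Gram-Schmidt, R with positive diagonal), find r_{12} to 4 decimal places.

r_{12} = -1.7650

q_1 = a_1/‖a_1‖ = (4, 1, 0, 3)/5.0990 = (0.7845, 0.1961, 0.0000, 0.5883).
r_{12} = q_1·a_2 = -1.7650.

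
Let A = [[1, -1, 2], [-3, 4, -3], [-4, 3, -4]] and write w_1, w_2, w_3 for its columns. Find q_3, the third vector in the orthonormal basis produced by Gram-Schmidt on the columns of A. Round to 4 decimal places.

w_1 = (1, -3, -4); ‖w_1‖ = 5.0990, so q_1 = (0.1961, -0.5883, -0.7845).
q_1·w_2 = 0.1961·(-1) + (-0.5883)·4 + (-0.7845)·3 = -4.9029.
u_2 = w_2 + 4.9029·q_1 = (-0.0385, 1.1154, -0.8462).
‖u_2‖ = 1.4005, so q_2 = (-0.0275, 0.7964, -0.6042).
q_1·w_3 = 0.1961·2 + (-0.5883)·(-3) + (-0.7845)·(-4) = 5.2951; q_2·w_3 = (-0.0275)·2 + 0.7964·(-3) + (-0.6042)·(-4) = -0.0275.
u_3 = w_3 − 5.2951·q_1 + 0.0275·q_2 = (0.9608, 0.1373, 0.1373).
‖u_3‖ = 0.9802, so q_3 = (0.9802, 0.1400, 0.1400).

q_3 = (0.9802, 0.1400, 0.1400)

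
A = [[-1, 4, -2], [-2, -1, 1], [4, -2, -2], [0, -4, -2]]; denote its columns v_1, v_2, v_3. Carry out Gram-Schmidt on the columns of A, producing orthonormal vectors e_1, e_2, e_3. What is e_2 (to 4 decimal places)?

e_1 = v_1/‖v_1‖ = (-1, -2, 4, 0)/4.5826 = (-0.2182, -0.4364, 0.8729, 0.0000).
r_{12} = e_1·v_2 = -2.1822.
u_2 = v_2 + 2.1822·e_1 = (3.5238, -1.9524, -0.0952, -4.0000).
‖u_2‖ = 5.6779, so e_2 = (0.6206, -0.3439, -0.0168, -0.7045).

e_2 = (0.6206, -0.3439, -0.0168, -0.7045)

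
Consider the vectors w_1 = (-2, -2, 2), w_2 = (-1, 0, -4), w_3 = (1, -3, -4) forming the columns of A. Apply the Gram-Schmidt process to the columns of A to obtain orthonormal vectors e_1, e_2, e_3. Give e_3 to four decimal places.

w_1 = (-2, -2, 2); ‖w_1‖ = 3.4641, so e_1 = (-0.5774, -0.5774, 0.5774).
e_1·w_2 = (-0.5774)·(-1) + (-0.5774)·0 + 0.5774·(-4) = -1.7321.
u_2 = w_2 + 1.7321·e_1 = (-2.0000, -1.0000, -3.0000).
‖u_2‖ = 3.7417, so e_2 = (-0.5345, -0.2673, -0.8018).
e_1·w_3 = (-0.5774)·1 + (-0.5774)·(-3) + 0.5774·(-4) = -1.1547; e_2·w_3 = (-0.5345)·1 + (-0.2673)·(-3) + (-0.8018)·(-4) = 3.4744.
u_3 = w_3 + 1.1547·e_1 − 3.4744·e_2 = (2.1905, -2.7381, -0.5476).
‖u_3‖ = 3.5490, so e_3 = (0.6172, -0.7715, -0.1543).

e_3 = (0.6172, -0.7715, -0.1543)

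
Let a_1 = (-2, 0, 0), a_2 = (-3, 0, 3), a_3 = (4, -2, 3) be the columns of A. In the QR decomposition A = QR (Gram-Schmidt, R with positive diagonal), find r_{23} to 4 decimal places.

r_{23} = 3.0000

e_1 = a_1/‖a_1‖ = (-2, 0, 0)/2.0000 = (-1.0000, 0.0000, 0.0000).
r_{12} = e_1·a_2 = 3.0000.
u_2 = a_2 − 3.0000·e_1 = (0.0000, 0.0000, 3.0000).
‖u_2‖ = 3.0000, so e_2 = (0.0000, 0.0000, 1.0000).
r_{23} = e_2·a_3 = 3.0000.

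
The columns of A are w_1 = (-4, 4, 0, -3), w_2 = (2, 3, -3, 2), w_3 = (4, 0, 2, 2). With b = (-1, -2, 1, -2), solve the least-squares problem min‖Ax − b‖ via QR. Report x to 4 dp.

e_1 = w_1/‖w_1‖ = (-4, 4, 0, -3)/6.4031 = (-0.6247, 0.6247, 0.0000, -0.4685).
r_{12} = e_1·w_2 = -0.3123.
u_2 = w_2 + 0.3123·e_1 = (1.8049, 3.1951, -3.0000, 1.8537).
‖u_2‖ = 5.0894, so e_2 = (0.3546, 0.6278, -0.5895, 0.3642).
r_{13} = e_1·w_3 = -3.4358; r_{23} = e_2·w_3 = 0.9680.
u_3 = w_3 + 3.4358·e_1 − 0.9680·e_2 = (1.5104, 1.5386, 2.5706, 0.0377).
‖u_3‖ = 3.3553, so e_3 = (0.4501, 0.4586, 0.7661, 0.0112).
Qᵀb = (0.3123, -2.9281, -0.6236).
Back-substitute: x_3 = -0.6236/3.3553 = -0.1858.
x_2 = (-2.9281 − 0.9680·(-0.1858))/5.0894 = -0.5400.
x_1 = (0.3123 + 0.3123·(-0.5400) + 3.4358·(-0.1858))/6.4031 = -0.0773.

x = (-0.0773, -0.5400, -0.1858)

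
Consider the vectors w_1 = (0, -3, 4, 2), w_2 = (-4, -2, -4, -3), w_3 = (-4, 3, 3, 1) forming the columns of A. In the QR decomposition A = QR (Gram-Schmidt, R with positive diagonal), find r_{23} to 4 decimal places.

w_1 = (0, -3, 4, 2); ‖w_1‖ = 5.3852, so q_1 = (0.0000, -0.5571, 0.7428, 0.3714).
q_1·w_2 = 0.0000·(-4) + (-0.5571)·(-2) + 0.7428·(-4) + 0.3714·(-3) = -2.9711.
u_2 = w_2 + 2.9711·q_1 = (-4.0000, -3.6552, -1.7931, -1.8966).
‖u_2‖ = 6.0144, so q_2 = (-0.6651, -0.6077, -0.2981, -0.3153).
r_{23} = q_2·w_3 = -0.3727.

r_{23} = -0.3727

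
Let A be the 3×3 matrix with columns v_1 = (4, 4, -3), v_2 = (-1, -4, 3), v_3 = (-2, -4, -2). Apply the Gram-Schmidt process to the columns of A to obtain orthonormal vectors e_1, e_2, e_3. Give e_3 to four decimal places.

v_1 = (4, 4, -3); ‖v_1‖ = 6.4031, so e_1 = (0.6247, 0.6247, -0.4685).
e_1·v_2 = 0.6247·(-1) + 0.6247·(-4) + (-0.4685)·3 = -4.5290.
u_2 = v_2 + 4.5290·e_1 = (1.8293, -1.1707, 0.8780).
‖u_2‖ = 2.3426, so e_2 = (0.7809, -0.4998, 0.3748).
e_1·v_3 = 0.6247·(-2) + 0.6247·(-4) + (-0.4685)·(-2) = -2.8111; e_2·v_3 = 0.7809·(-2) + (-0.4998)·(-4) + 0.3748·(-2) = -0.3123.
u_3 = v_3 + 2.8111·e_1 + 0.3123·e_2 = (0.0000, -2.4000, -3.2000).
‖u_3‖ = 4.0000, so e_3 = (0.0000, -0.6000, -0.8000).

e_3 = (0.0000, -0.6000, -0.8000)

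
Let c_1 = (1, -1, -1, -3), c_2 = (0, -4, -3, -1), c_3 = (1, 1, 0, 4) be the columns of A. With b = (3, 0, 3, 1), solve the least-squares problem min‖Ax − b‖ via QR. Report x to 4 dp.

c_1 = (1, -1, -1, -3); ‖c_1‖ = 3.4641, so e_1 = (0.2887, -0.2887, -0.2887, -0.8660).
e_1·c_2 = 0.2887·0 + (-0.2887)·(-4) + (-0.2887)·(-3) + (-0.8660)·(-1) = 2.8868.
u_2 = c_2 − 2.8868·e_1 = (-0.8333, -3.1667, -2.1667, 1.5000).
‖u_2‖ = 4.2032, so e_2 = (-0.1983, -0.7534, -0.5155, 0.3569).
e_1·c_3 = 0.2887·1 + (-0.2887)·1 + (-0.2887)·0 + (-0.8660)·4 = -3.4641; e_2·c_3 = (-0.1983)·1 + (-0.7534)·1 + (-0.5155)·0 + 0.3569·4 = 0.4758.
u_3 = c_3 + 3.4641·e_1 − 0.4758·e_2 = (2.0943, 0.3585, -0.7547, 0.8302).
‖u_3‖ = 2.4028, so e_3 = (0.8716, 0.1492, -0.3141, 0.3455).
Qᵀb = (-0.8660, -1.7844, 2.0181).
Back-substitute: x_3 = 2.0181/2.4028 = 0.8399.
x_2 = (-1.7844 − 0.4758·0.8399)/4.2032 = -0.5196.
x_1 = (-0.8660 − 2.8868·(-0.5196) + 3.4641·0.8399)/3.4641 = 1.0229.

x = (1.0229, -0.5196, 0.8399)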